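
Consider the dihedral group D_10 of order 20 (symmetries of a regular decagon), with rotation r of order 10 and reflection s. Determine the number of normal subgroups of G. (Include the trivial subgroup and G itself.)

G has 22 subgroups. Checking conjugation-invariance by order — order 1: 1/1 normal; order 2: 1/11 normal; order 4: 0/5 normal; order 5: 1/1 normal; order 10: 3/3 normal; order 20: 1/1 normal.
Total normal subgroups: 7.

7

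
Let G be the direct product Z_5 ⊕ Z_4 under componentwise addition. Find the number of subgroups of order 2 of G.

1

|G| = 20 and 2 | 20, so subgroups of order 2 are possible by Lagrange.
The subgroups of order 2 are: {(0,0), (0,2)}.
So G has 1 subgroup of order 2.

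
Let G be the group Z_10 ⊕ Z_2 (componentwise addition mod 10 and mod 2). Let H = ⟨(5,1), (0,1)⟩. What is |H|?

4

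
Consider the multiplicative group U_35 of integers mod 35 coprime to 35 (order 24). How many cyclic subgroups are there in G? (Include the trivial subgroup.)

12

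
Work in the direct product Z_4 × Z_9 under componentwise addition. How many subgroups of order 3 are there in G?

|G| = 36 and 3 | 36, so subgroups of order 3 are possible by Lagrange.
The subgroups of order 3 are: {(0,0), (0,3), (0,6)}.
So G has 1 subgroup of order 3.

1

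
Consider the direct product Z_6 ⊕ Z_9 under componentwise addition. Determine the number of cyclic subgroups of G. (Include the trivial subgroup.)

16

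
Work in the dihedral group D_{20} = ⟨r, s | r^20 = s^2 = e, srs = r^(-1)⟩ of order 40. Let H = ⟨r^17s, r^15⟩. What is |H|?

8

|⟨r^17s⟩| = 2 and |⟨r^15⟩| = 4, so |H| is a multiple of lcm(2, 4) = 4 and divides |G| = 40.
Closing under the operation: H = {e, r^5, r^10, r^15, r^2s, r^7s, r^12s, r^17s}, so |H| = 8.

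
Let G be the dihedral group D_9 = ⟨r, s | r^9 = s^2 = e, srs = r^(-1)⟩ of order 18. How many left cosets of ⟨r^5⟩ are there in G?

|⟨r^5⟩| = 9 and |G| = 18.
By Lagrange, [G : H] = |G|/|H| = 18/9 = 2.

2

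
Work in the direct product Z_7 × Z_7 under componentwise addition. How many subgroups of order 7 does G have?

|G| = 49 and 7 | 49, so subgroups of order 7 are possible by Lagrange.
The subgroups of order 7 are: {(0,0), (0,1), (0,2), (0,3), (0,4), (0,5), (0,6)}; {(0,0), (1,0), (2,0), (3,0), (4,0), (5,0), (6,0)}; {(0,0), (1,1), (2,2), (3,3), (4,4), (5,5), (6,6)}; {(0,0), (1,2), (2,4), (3,6), (4,1), (5,3), (6,5)}; … (8 in all).
So G has 8 subgroups of order 7.

8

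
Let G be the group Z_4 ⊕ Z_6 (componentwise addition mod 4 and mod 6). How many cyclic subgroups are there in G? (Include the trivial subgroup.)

12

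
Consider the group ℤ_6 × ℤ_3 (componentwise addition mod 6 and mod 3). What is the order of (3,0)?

2

The order of (3,0) in Z_6 × Z_3 is lcm(ord(3) in Z_6, ord(0) in Z_3).
ord(3) = 2 and ord(0) = 1, so |⟨(3,0)⟩| = lcm(2, 1) = 2.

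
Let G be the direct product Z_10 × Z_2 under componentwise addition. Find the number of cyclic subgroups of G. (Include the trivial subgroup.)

8

Group the elements of G by the cyclic subgroup they generate; each cyclic subgroup of order d accounts for φ(d) elements.
Cyclic subgroups by order — order 1: 1; order 2: 3; order 5: 1; order 10: 3.
Total: 8.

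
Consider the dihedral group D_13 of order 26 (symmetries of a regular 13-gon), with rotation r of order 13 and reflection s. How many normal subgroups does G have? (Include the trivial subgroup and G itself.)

G has 16 subgroups. Checking conjugation-invariance by order — order 1: 1/1 normal; order 2: 0/13 normal; order 13: 1/1 normal; order 26: 1/1 normal.
Total normal subgroups: 3.

3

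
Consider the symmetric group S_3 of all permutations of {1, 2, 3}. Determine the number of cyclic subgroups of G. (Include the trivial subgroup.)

A cyclic subgroup of order d is generated by each of its φ(d) elements of order d, so the cyclic subgroups of order d number (#elements of order d)/φ(d).
Cyclic subgroups by order — order 1: 1; order 2: 3; order 3: 1.
Total: 5.

5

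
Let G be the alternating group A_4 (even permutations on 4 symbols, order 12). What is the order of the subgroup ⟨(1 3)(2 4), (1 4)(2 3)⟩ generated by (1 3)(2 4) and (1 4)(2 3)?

|⟨(1 3)(2 4)⟩| = 2 and |⟨(1 4)(2 3)⟩| = 2, so |H| is a multiple of lcm(2, 2) = 2 and divides |G| = 12.
Closing under the operation: H = {e, (1 2)(3 4), (1 3)(2 4), (1 4)(2 3)}, so |H| = 4.

4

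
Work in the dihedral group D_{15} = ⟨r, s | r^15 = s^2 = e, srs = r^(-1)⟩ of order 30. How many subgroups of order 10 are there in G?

|G| = 30 and 10 | 30, so subgroups of order 10 are possible by Lagrange.
The subgroups of order 10 are: {e, r^3, r^6, r^9, r^12, rs, r^4s, r^7s, r^10s, r^13s}; {e, r^3, r^6, r^9, r^12, r^2s, r^5s, r^8s, r^11s, r^14s}; {e, r^3, r^6, r^9, r^12, s, r^3s, r^6s, r^9s, r^12s}.
So G has 3 subgroups of order 10.

3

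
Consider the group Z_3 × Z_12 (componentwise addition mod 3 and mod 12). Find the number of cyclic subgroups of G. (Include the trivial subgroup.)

15

Group the elements of G by the cyclic subgroup they generate; each cyclic subgroup of order d accounts for φ(d) elements.
Cyclic subgroups by order — order 1: 1; order 2: 1; order 3: 4; order 4: 1; order 6: 4; order 12: 4.
Total: 15.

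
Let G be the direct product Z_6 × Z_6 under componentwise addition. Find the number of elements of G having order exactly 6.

An element (a,b) has order lcm(ord(a), ord(b)); count pairs with lcm equal to 6.
Enumerating gives 24 such elements.

24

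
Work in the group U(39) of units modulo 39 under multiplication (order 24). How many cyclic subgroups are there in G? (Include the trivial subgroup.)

12

Group the elements of G by the cyclic subgroup they generate; each cyclic subgroup of order d accounts for φ(d) elements.
Cyclic subgroups by order — order 1: 1; order 2: 3; order 3: 1; order 4: 2; order 6: 3; order 12: 2.
Total: 12.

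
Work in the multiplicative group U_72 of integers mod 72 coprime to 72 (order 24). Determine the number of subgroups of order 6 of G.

7

|G| = 24 and 6 | 24, so subgroups of order 6 are possible by Lagrange.
The subgroups of order 6 are: {1, 11, 25, 35, 49, 59}; {1, 13, 25, 37, 49, 61}; {1, 17, 25, 41, 49, 65}; {1, 19, 25, 43, 49, 67}; … (7 in all).
So G has 7 subgroups of order 6.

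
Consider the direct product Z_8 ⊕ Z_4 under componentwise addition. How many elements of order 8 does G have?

16

An element (a,b) has order lcm(ord(a), ord(b)); count pairs with lcm equal to 8.
Enumerating gives 16 such elements.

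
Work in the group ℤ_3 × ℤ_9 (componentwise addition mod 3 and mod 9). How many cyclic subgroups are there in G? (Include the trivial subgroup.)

A cyclic subgroup of order d is generated by each of its φ(d) elements of order d, so the cyclic subgroups of order d number (#elements of order d)/φ(d).
Cyclic subgroups by order — order 1: 1; order 3: 4; order 9: 3.
Total: 8.

8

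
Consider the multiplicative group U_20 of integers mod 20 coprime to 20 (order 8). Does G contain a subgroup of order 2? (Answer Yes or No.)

2 | 8. A subgroup of order 2 is {1, 11}.

Yes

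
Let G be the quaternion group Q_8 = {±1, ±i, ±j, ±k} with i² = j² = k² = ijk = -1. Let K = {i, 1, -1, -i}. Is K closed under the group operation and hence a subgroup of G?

Yes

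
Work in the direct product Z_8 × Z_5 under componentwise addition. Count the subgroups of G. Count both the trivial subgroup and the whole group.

|G| = 40, so by Lagrange every subgroup order divides 40. Divisors: 1, 2, 4, 5, 8, 10, 20, 40.
Subgroups by order — order 1: 1; order 2: 1; order 4: 1; order 5: 1; order 8: 1; order 10: 1; order 20: 1; order 40: 1.
Total: 1 + 1 + 1 + 1 + 1 + 1 + 1 + 1 = 8.

8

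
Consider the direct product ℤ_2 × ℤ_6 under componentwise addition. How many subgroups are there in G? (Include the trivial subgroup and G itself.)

10

|G| = 12, so by Lagrange every subgroup order divides 12. Divisors: 1, 2, 3, 4, 6, 12.
Subgroups by order — order 1: 1; order 2: 3; order 3: 1; order 4: 1; order 6: 3; order 12: 1.
Total: 1 + 3 + 1 + 1 + 3 + 1 = 10.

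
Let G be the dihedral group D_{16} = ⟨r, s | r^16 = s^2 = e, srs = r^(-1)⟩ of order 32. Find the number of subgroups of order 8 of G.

5

|G| = 32 and 8 | 32, so subgroups of order 8 are possible by Lagrange.
The subgroups of order 8 are: {e, r^2, r^4, r^6, r^8, r^10, r^12, r^14}; {e, r^4, r^8, r^12, r^2s, r^6s, r^10s, r^14s}; {e, r^4, r^8, r^12, r^3s, r^7s, r^11s, r^15s}; {e, r^4, r^8, r^12, s, r^4s, r^8s, r^12s}; … (5 in all).
So G has 5 subgroups of order 8.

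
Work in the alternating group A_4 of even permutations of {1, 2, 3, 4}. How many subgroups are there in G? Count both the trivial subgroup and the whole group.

|G| = 12, so by Lagrange every subgroup order divides 12. Divisors: 1, 2, 3, 4, 6, 12.
Subgroups by order — order 1: 1; order 2: 3; order 3: 4; order 4: 1; order 6: 0; order 12: 1.
Total: 1 + 3 + 4 + 1 + 0 + 1 = 10.

10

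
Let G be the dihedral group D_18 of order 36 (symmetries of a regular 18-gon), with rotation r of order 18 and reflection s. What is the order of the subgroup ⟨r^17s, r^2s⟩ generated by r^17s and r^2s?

12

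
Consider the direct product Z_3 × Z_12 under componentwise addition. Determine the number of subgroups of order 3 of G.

|G| = 36 and 3 | 36, so subgroups of order 3 are possible by Lagrange.
The subgroups of order 3 are: {(0,0), (0,4), (0,8)}; {(0,0), (1,0), (2,0)}; {(0,0), (1,4), (2,8)}; {(0,0), (1,8), (2,4)}.
So G has 4 subgroups of order 3.

4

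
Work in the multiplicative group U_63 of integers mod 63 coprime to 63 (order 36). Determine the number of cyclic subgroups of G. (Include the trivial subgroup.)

A cyclic subgroup of order d is generated by each of its φ(d) elements of order d, so the cyclic subgroups of order d number (#elements of order d)/φ(d).
Cyclic subgroups by order — order 1: 1; order 2: 3; order 3: 4; order 6: 12.
Total: 20.

20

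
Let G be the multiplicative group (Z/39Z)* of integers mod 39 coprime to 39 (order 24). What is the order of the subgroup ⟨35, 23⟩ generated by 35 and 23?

|⟨35⟩| = 6 and |⟨23⟩| = 6, so |H| is a multiple of lcm(6, 6) = 6 and divides |G| = 24.
Closing under the operation: H = {1, 4, 10, 14, 16, 17, 22, 23, 25, 29, 35, 38}, so |H| = 12.

12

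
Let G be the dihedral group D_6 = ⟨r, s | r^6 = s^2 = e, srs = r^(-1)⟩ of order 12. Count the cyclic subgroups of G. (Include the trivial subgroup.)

10

A cyclic subgroup of order d is generated by each of its φ(d) elements of order d, so the cyclic subgroups of order d number (#elements of order d)/φ(d).
Cyclic subgroups by order — order 1: 1; order 2: 7; order 3: 1; order 6: 1.
Total: 10.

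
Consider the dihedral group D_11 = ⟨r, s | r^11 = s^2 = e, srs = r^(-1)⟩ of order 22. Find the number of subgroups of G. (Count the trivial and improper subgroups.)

14

|G| = 22, so by Lagrange every subgroup order divides 22. Divisors: 1, 2, 11, 22.
Subgroups by order — order 1: 1; order 2: 11; order 11: 1; order 22: 1.
Total: 1 + 11 + 1 + 1 = 14.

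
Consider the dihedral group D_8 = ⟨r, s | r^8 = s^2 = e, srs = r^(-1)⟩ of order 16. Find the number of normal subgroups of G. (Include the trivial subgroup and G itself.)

7

G has 19 subgroups. Checking conjugation-invariance by order — order 1: 1/1 normal; order 2: 1/9 normal; order 4: 1/5 normal; order 8: 3/3 normal; order 16: 1/1 normal.
Total normal subgroups: 7.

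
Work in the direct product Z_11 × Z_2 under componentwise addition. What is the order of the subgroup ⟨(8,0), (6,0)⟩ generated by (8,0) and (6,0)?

11

|⟨(8,0)⟩| = 11 and |⟨(6,0)⟩| = 11, so |H| is a multiple of lcm(11, 11) = 11 and divides |G| = 22.
Closing under the operation: H = {(0,0), (1,0), (2,0), (3,0), (4,0), (5,0), (6,0), (7,0), (8,0), (9,0), (10,0)}, so |H| = 11.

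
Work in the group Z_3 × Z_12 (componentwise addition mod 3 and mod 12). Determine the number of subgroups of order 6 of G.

|G| = 36 and 6 | 36, so subgroups of order 6 are possible by Lagrange.
The subgroups of order 6 are: {(0,0), (0,2), (0,4), (0,6), (0,8), (0,10)}; {(0,0), (0,6), (1,0), (1,6), (2,0), (2,6)}; {(0,0), (0,6), (1,4), (1,10), (2,2), (2,8)}; {(0,0), (0,6), (1,2), (1,8), (2,4), (2,10)}.
So G has 4 subgroups of order 6.

4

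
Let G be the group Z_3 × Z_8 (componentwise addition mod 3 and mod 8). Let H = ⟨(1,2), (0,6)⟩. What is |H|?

|⟨(1,2)⟩| = 12 and |⟨(0,6)⟩| = 4, so |H| is a multiple of lcm(12, 4) = 12 and divides |G| = 24.
Closing under the operation: H = {(0,0), (0,2), (0,4), (0,6), (1,0), (1,2), (1,4), (1,6), (2,0), (2,2), (2,4), (2,6)}, so |H| = 12.

12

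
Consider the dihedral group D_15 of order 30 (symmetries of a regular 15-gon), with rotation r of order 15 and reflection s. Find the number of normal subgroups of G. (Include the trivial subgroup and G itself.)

5

G has 28 subgroups. Checking conjugation-invariance by order — order 1: 1/1 normal; order 2: 0/15 normal; order 3: 1/1 normal; order 5: 1/1 normal; order 6: 0/5 normal; order 10: 0/3 normal; order 15: 1/1 normal; order 30: 1/1 normal.
Total normal subgroups: 5.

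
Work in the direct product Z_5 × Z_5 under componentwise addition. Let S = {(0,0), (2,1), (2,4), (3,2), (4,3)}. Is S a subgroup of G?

(2,4) ∈ S but its inverse (3,1) ∉ S, so S is not a subgroup.

No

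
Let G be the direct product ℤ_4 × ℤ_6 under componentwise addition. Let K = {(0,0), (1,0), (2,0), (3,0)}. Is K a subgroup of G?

Yes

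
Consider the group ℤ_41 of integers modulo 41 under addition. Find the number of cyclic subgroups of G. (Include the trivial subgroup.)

2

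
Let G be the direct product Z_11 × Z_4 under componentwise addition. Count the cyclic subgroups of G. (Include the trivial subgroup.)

Each element a generates a cyclic subgroup ⟨a⟩; distinct elements may generate the same one (a cyclic group of order d has φ(d) generators).
Cyclic subgroups by order — order 1: 1; order 2: 1; order 4: 1; order 11: 1; order 22: 1; order 44: 1.
Total: 6.

6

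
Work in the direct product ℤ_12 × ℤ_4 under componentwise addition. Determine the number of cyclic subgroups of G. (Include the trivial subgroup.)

Each element a generates a cyclic subgroup ⟨a⟩; distinct elements may generate the same one (a cyclic group of order d has φ(d) generators).
Cyclic subgroups by order — order 1: 1; order 2: 3; order 3: 1; order 4: 6; order 6: 3; order 12: 6.
Total: 20.

20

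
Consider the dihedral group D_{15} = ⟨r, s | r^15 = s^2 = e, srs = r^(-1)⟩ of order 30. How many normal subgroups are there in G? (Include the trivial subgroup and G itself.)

5

G has 28 subgroups. Checking conjugation-invariance by order — order 1: 1/1 normal; order 2: 0/15 normal; order 3: 1/1 normal; order 5: 1/1 normal; order 6: 0/5 normal; order 10: 0/3 normal; order 15: 1/1 normal; order 30: 1/1 normal.
Total normal subgroups: 5.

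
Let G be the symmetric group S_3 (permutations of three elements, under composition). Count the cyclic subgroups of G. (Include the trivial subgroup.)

5

A cyclic subgroup of order d is generated by each of its φ(d) elements of order d, so the cyclic subgroups of order d number (#elements of order d)/φ(d).
Cyclic subgroups by order — order 1: 1; order 2: 3; order 3: 1.
Total: 5.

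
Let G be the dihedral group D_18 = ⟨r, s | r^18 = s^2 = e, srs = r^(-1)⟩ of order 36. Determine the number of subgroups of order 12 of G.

3

|G| = 36 and 12 | 36, so subgroups of order 12 are possible by Lagrange.
The subgroups of order 12 are: {e, r^3, r^6, r^9, r^12, r^15, rs, r^4s, r^7s, r^10s, r^13s, r^16s}; {e, r^3, r^6, r^9, r^12, r^15, r^2s, r^5s, r^8s, r^11s, r^14s, r^17s}; {e, r^3, r^6, r^9, r^12, r^15, s, r^3s, r^6s, r^9s, r^12s, r^15s}.
So G has 3 subgroups of order 12.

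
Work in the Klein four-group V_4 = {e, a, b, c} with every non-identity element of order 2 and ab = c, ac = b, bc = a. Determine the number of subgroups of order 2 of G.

3

|G| = 4 and 2 | 4, so subgroups of order 2 are possible by Lagrange.
The subgroups of order 2 are: {e, a}; {e, b}; {e, c}.
So G has 3 subgroups of order 2.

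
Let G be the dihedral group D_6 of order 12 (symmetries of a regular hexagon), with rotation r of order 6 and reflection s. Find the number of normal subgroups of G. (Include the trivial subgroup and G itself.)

G has 16 subgroups. Checking conjugation-invariance by order — order 1: 1/1 normal; order 2: 1/7 normal; order 3: 1/1 normal; order 4: 0/3 normal; order 6: 3/3 normal; order 12: 1/1 normal.
Total normal subgroups: 7.

7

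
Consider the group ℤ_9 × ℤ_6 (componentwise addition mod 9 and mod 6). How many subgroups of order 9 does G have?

|G| = 54 and 9 | 54, so subgroups of order 9 are possible by Lagrange.
The subgroups of order 9 are: {(0,0), (0,2), (0,4), (3,0), (3,2), (3,4), (6,0), (6,2), (6,4)}; {(0,0), (1,0), (2,0), (3,0), (4,0), (5,0), (6,0), (7,0), (8,0)}; {(0,0), (1,2), (2,4), (3,0), (4,2), (5,4), (6,0), (7,2), (8,4)}; {(0,0), (1,4), (2,2), (3,0), (4,4), (5,2), (6,0), (7,4), (8,2)}.
So G has 4 subgroups of order 9.

4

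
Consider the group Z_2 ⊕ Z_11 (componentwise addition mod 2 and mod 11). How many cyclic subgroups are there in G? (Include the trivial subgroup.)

A cyclic subgroup of order d is generated by each of its φ(d) elements of order d, so the cyclic subgroups of order d number (#elements of order d)/φ(d).
Cyclic subgroups by order — order 1: 1; order 2: 1; order 11: 1; order 22: 1.
Total: 4.

4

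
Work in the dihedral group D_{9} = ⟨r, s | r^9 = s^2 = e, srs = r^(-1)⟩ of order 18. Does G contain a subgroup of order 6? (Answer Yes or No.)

Yes

6 | 18. A subgroup of order 6 is {e, r^3, r^6, r^2s, r^5s, r^8s}.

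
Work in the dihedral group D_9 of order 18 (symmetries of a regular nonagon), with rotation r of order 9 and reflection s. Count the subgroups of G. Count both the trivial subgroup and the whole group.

|G| = 18, so by Lagrange every subgroup order divides 18. Divisors: 1, 2, 3, 6, 9, 18.
Subgroups by order — order 1: 1; order 2: 9; order 3: 1; order 6: 3; order 9: 1; order 18: 1.
Total: 1 + 9 + 1 + 3 + 1 + 1 = 16.

16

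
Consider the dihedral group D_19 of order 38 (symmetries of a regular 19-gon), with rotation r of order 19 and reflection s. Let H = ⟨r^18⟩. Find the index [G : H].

2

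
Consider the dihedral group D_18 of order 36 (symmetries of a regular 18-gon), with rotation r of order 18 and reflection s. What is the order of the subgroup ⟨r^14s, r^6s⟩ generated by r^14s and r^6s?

|⟨r^14s⟩| = 2 and |⟨r^6s⟩| = 2, so |H| is a multiple of lcm(2, 2) = 2 and divides |G| = 36.
Closing under the operation: H = {e, r^2, r^4, r^6, r^8, r^10, r^12, r^14, r^16, s, r^2s, r^4s, r^6s, r^8s, r^10s, r^12s, r^14s, r^16s}, so |H| = 18.

18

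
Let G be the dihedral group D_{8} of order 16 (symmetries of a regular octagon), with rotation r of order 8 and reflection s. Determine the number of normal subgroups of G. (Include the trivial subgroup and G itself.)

G has 19 subgroups. Checking conjugation-invariance by order — order 1: 1/1 normal; order 2: 1/9 normal; order 4: 1/5 normal; order 8: 3/3 normal; order 16: 1/1 normal.
Total normal subgroups: 7.

7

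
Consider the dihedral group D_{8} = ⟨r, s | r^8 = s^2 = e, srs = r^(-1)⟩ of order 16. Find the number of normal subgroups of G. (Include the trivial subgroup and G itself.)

7

G has 19 subgroups. Checking conjugation-invariance by order — order 1: 1/1 normal; order 2: 1/9 normal; order 4: 1/5 normal; order 8: 3/3 normal; order 16: 1/1 normal.
Total normal subgroups: 7.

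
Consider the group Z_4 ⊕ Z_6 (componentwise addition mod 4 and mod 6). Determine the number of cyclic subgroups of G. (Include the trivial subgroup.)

Group the elements of G by the cyclic subgroup they generate; each cyclic subgroup of order d accounts for φ(d) elements.
Cyclic subgroups by order — order 1: 1; order 2: 3; order 3: 1; order 4: 2; order 6: 3; order 12: 2.
Total: 12.

12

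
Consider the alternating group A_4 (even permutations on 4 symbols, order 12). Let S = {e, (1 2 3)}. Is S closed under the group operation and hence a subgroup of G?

No

(1 2 3) ∈ S but its inverse (1 3 2) ∉ S, so S is not a subgroup.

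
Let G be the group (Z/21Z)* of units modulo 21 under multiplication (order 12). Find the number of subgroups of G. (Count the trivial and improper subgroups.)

|G| = 12, so by Lagrange every subgroup order divides 12. Divisors: 1, 2, 3, 4, 6, 12.
Subgroups by order — order 1: 1; order 2: 3; order 3: 1; order 4: 1; order 6: 3; order 12: 1.
Total: 1 + 3 + 1 + 1 + 3 + 1 = 10.

10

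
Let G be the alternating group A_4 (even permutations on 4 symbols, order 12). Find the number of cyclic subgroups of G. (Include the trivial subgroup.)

8

Group the elements of G by the cyclic subgroup they generate; each cyclic subgroup of order d accounts for φ(d) elements.
Cyclic subgroups by order — order 1: 1; order 2: 3; order 3: 4.
Total: 8.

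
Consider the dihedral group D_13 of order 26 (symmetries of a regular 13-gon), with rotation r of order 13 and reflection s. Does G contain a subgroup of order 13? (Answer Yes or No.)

Yes

13 | 26. A subgroup of order 13 is {e, r, r^2, r^3, r^4, r^5, r^6, r^7, r^8, r^9, r^10, r^11, r^12}.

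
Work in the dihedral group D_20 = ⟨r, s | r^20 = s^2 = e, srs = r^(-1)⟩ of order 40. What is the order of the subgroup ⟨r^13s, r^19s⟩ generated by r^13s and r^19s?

|⟨r^13s⟩| = 2 and |⟨r^19s⟩| = 2, so |H| is a multiple of lcm(2, 2) = 2 and divides |G| = 40.
Closing under the operation: H = {e, r^2, r^4, r^6, r^8, r^10, r^12, r^14, r^16, r^18, rs, r^3s, r^5s, r^7s, r^9s, r^11s, r^13s, r^15s, r^17s, r^19s}, so |H| = 20.

20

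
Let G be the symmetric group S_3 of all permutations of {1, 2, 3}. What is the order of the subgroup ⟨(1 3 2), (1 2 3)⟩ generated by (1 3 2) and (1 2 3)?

3

|⟨(1 3 2)⟩| = 3 and |⟨(1 2 3)⟩| = 3, so |H| is a multiple of lcm(3, 3) = 3 and divides |G| = 6.
Closing under the operation: H = {e, (1 2 3), (1 3 2)}, so |H| = 3.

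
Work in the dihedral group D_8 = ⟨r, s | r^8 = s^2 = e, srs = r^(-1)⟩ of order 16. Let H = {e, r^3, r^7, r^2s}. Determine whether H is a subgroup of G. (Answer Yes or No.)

No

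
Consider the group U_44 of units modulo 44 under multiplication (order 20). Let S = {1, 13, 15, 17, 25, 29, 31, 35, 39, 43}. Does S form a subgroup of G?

15 ∈ S but its inverse 3 ∉ S, so S is not a subgroup.

No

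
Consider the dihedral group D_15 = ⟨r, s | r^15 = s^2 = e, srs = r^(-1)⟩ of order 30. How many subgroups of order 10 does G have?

|G| = 30 and 10 | 30, so subgroups of order 10 are possible by Lagrange.
The subgroups of order 10 are: {e, r^3, r^6, r^9, r^12, rs, r^4s, r^7s, r^10s, r^13s}; {e, r^3, r^6, r^9, r^12, r^2s, r^5s, r^8s, r^11s, r^14s}; {e, r^3, r^6, r^9, r^12, s, r^3s, r^6s, r^9s, r^12s}.
So G has 3 subgroups of order 10.

3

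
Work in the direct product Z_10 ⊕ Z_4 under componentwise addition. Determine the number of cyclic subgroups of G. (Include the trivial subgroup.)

12

Group the elements of G by the cyclic subgroup they generate; each cyclic subgroup of order d accounts for φ(d) elements.
Cyclic subgroups by order — order 1: 1; order 2: 3; order 4: 2; order 5: 1; order 10: 3; order 20: 2.
Total: 12.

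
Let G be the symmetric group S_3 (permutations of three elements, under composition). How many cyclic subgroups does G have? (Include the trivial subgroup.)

5

Each element a generates a cyclic subgroup ⟨a⟩; distinct elements may generate the same one (a cyclic group of order d has φ(d) generators).
Cyclic subgroups by order — order 1: 1; order 2: 3; order 3: 1.
Total: 5.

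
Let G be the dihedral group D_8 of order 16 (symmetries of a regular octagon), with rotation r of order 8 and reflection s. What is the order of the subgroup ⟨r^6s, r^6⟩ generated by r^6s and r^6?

8

|⟨r^6s⟩| = 2 and |⟨r^6⟩| = 4, so |H| is a multiple of lcm(2, 4) = 4 and divides |G| = 16.
Closing under the operation: H = {e, r^2, r^4, r^6, s, r^2s, r^4s, r^6s}, so |H| = 8.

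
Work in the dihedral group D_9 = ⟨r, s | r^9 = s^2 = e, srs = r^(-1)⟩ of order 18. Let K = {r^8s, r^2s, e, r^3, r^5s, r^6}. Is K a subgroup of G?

Yes

|K| = 6 divides |G| = 18, consistent with Lagrange.
K contains the identity, every element's inverse is in K, and K is closed under ·: it is a subgroup.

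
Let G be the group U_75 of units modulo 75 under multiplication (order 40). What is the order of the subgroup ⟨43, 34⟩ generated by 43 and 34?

20

|⟨43⟩| = 4 and |⟨34⟩| = 10, so |H| is a multiple of lcm(4, 10) = 20 and divides |G| = 40.
Closing under the operation: H = {1, 4, 7, 13, 16, 19, 22, 28, 31, 34, 37, 43, 46, 49, 52, 58, 61, 64, 67, 73}, so |H| = 20.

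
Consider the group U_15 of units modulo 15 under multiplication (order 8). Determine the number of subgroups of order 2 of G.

3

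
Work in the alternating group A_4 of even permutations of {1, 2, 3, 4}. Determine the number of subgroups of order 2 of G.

|G| = 12 and 2 | 12, so subgroups of order 2 are possible by Lagrange.
The subgroups of order 2 are: {e, (1 2)(3 4)}; {e, (1 3)(2 4)}; {e, (1 4)(2 3)}.
So G has 3 subgroups of order 2.

3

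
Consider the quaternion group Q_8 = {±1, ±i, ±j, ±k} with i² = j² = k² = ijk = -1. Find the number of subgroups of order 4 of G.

3

|G| = 8 and 4 | 8, so subgroups of order 4 are possible by Lagrange.
The subgroups of order 4 are: {1, -1, i, -i}; {1, -1, j, -j}; {1, -1, k, -k}.
So G has 3 subgroups of order 4.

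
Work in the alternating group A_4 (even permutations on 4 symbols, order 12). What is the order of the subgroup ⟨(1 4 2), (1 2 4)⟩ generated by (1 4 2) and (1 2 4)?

3

|⟨(1 4 2)⟩| = 3 and |⟨(1 2 4)⟩| = 3, so |H| is a multiple of lcm(3, 3) = 3 and divides |G| = 12.
Closing under the operation: H = {e, (1 2 4), (1 4 2)}, so |H| = 3.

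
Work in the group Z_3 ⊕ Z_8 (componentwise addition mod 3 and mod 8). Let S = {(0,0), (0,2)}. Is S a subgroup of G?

(0,2) ∈ S but its inverse (0,6) ∉ S, so S is not a subgroup.

No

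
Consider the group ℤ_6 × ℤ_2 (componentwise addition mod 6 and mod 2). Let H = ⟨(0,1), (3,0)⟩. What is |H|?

4

|⟨(0,1)⟩| = 2 and |⟨(3,0)⟩| = 2, so |H| is a multiple of lcm(2, 2) = 2 and divides |G| = 12.
Closing under the operation: H = {(0,0), (0,1), (3,0), (3,1)}, so |H| = 4.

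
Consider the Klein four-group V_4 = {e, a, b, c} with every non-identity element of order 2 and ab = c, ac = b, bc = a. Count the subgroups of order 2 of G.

3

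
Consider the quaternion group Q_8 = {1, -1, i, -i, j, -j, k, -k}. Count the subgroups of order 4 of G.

3

|G| = 8 and 4 | 8, so subgroups of order 4 are possible by Lagrange.
The subgroups of order 4 are: {1, -1, i, -i}; {1, -1, j, -j}; {1, -1, k, -k}.
So G has 3 subgroups of order 4.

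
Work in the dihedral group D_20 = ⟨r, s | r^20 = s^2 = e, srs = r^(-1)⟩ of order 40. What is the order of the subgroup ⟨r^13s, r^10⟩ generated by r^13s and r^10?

4

|⟨r^13s⟩| = 2 and |⟨r^10⟩| = 2, so |H| is a multiple of lcm(2, 2) = 2 and divides |G| = 40.
Closing under the operation: H = {e, r^10, r^3s, r^13s}, so |H| = 4.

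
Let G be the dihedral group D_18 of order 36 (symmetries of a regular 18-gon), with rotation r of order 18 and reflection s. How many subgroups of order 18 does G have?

3

|G| = 36 and 18 | 36, so subgroups of order 18 are possible by Lagrange.
The subgroups of order 18 are: {e, r, r^2, r^3, r^4, r^5, r^6, r^7, r^8, r^9, r^10, r^11, r^12, r^13, r^14, r^15, r^16, r^17}; {e, r^2, r^4, r^6, r^8, r^10, r^12, r^14, r^16, s, r^2s, r^4s, r^6s, r^8s, r^10s, r^12s, r^14s, r^16s}; {e, r^2, r^4, r^6, r^8, r^10, r^12, r^14, r^16, rs, r^3s, r^5s, r^7s, r^9s, r^11s, r^13s, r^15s, r^17s}.
So G has 3 subgroups of order 18.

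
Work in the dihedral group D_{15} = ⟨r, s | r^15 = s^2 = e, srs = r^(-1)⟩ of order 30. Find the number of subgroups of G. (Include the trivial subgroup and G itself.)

|G| = 30, so by Lagrange every subgroup order divides 30. Divisors: 1, 2, 3, 5, 6, 10, 15, 30.
Subgroups by order — order 1: 1; order 2: 15; order 3: 1; order 5: 1; order 6: 5; order 10: 3; order 15: 1; order 30: 1.
Total: 1 + 15 + 1 + 1 + 5 + 3 + 1 + 1 = 28.

28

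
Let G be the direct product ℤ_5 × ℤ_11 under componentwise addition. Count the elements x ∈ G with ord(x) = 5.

4

An element (a,b) has order lcm(ord(a), ord(b)); count pairs with lcm equal to 5.
Enumerating gives 4 such elements.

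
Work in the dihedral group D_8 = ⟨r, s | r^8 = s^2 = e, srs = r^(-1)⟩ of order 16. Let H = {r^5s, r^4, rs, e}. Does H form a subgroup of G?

Yes

|H| = 4 divides |G| = 16, consistent with Lagrange.
H contains the identity, every element's inverse is in H, and H is closed under ·: it is a subgroup.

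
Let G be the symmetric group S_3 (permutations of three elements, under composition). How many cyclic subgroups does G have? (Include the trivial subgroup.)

5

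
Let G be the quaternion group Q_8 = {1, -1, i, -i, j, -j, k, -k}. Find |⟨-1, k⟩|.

4

|⟨-1⟩| = 2 and |⟨k⟩| = 4, so |H| is a multiple of lcm(2, 4) = 4 and divides |G| = 8.
Closing under the operation: H = {1, -1, k, -k}, so |H| = 4.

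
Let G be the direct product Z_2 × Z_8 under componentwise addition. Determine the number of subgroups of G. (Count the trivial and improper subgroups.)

|G| = 16, so by Lagrange every subgroup order divides 16. Divisors: 1, 2, 4, 8, 16.
Subgroups by order — order 1: 1; order 2: 3; order 4: 3; order 8: 3; order 16: 1.
Total: 1 + 3 + 3 + 3 + 1 = 11.

11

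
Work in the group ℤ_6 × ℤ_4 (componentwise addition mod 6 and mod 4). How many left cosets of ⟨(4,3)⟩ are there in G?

2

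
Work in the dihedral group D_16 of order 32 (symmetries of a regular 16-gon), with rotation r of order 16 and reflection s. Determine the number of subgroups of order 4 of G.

9

|G| = 32 and 4 | 32, so subgroups of order 4 are possible by Lagrange.
The subgroups of order 4 are: {e, r^8, r^2s, r^10s}; {e, r^8, r^3s, r^11s}; {e, r^4, r^8, r^12}; {e, r^8, r^4s, r^12s}; … (9 in all).
So G has 9 subgroups of order 4.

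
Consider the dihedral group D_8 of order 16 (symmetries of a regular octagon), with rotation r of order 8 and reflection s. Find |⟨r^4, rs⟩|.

4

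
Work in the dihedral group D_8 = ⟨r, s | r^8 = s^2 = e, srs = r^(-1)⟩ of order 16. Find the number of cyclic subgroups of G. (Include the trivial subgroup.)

Each element a generates a cyclic subgroup ⟨a⟩; distinct elements may generate the same one (a cyclic group of order d has φ(d) generators).
Cyclic subgroups by order — order 1: 1; order 2: 9; order 4: 1; order 8: 1.
Total: 12.

12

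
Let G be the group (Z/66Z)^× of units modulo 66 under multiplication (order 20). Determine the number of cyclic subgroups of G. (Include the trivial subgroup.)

Each element a generates a cyclic subgroup ⟨a⟩; distinct elements may generate the same one (a cyclic group of order d has φ(d) generators).
Cyclic subgroups by order — order 1: 1; order 2: 3; order 5: 1; order 10: 3.
Total: 8.

8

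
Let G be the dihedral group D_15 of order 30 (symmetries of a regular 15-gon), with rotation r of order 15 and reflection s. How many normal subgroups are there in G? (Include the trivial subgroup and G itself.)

5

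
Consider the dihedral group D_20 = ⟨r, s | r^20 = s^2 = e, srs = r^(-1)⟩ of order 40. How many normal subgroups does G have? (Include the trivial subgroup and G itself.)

9

G has 48 subgroups. Checking conjugation-invariance by order — order 1: 1/1 normal; order 2: 1/21 normal; order 4: 1/11 normal; order 5: 1/1 normal; order 8: 0/5 normal; order 10: 1/5 normal; order 20: 3/3 normal; order 40: 1/1 normal.
Total normal subgroups: 9.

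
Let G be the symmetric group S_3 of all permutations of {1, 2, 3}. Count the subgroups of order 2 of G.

|G| = 6 and 2 | 6, so subgroups of order 2 are possible by Lagrange.
The subgroups of order 2 are: {e, (1 2)}; {e, (1 3)}; {e, (2 3)}.
So G has 3 subgroups of order 2.

3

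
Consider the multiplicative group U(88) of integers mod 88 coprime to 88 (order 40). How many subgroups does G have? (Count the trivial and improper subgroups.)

|G| = 40, so by Lagrange every subgroup order divides 40. Divisors: 1, 2, 4, 5, 8, 10, 20, 40.
Subgroups by order — order 1: 1; order 2: 7; order 4: 7; order 5: 1; order 8: 1; order 10: 7; order 20: 7; order 40: 1.
Total: 1 + 7 + 7 + 1 + 1 + 7 + 7 + 1 = 32.

32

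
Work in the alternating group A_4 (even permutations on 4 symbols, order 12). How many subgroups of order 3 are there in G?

|G| = 12 and 3 | 12, so subgroups of order 3 are possible by Lagrange.
The subgroups of order 3 are: {e, (1 2 3), (1 3 2)}; {e, (1 2 4), (1 4 2)}; {e, (1 3 4), (1 4 3)}; {e, (2 3 4), (2 4 3)}.
So G has 4 subgroups of order 3.

4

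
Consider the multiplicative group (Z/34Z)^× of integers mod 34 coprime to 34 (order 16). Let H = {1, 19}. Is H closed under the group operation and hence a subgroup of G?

19 ∈ H but its inverse 9 ∉ H, so H is not a subgroup.

No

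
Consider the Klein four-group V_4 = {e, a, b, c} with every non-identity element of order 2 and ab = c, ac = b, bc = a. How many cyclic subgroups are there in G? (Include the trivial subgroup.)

A cyclic subgroup of order d is generated by each of its φ(d) elements of order d, so the cyclic subgroups of order d number (#elements of order d)/φ(d).
Cyclic subgroups by order — order 1: 1; order 2: 3.
Total: 4.

4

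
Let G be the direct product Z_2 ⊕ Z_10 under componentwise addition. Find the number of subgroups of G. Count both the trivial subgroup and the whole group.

10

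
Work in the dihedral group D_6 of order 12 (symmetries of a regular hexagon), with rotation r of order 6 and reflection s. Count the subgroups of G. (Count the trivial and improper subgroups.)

|G| = 12, so by Lagrange every subgroup order divides 12. Divisors: 1, 2, 3, 4, 6, 12.
Subgroups by order — order 1: 1; order 2: 7; order 3: 1; order 4: 3; order 6: 3; order 12: 1.
Total: 1 + 7 + 1 + 3 + 3 + 1 = 16.

16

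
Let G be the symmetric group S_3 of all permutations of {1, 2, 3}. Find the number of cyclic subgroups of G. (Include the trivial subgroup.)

5

A cyclic subgroup of order d is generated by each of its φ(d) elements of order d, so the cyclic subgroups of order d number (#elements of order d)/φ(d).
Cyclic subgroups by order — order 1: 1; order 2: 3; order 3: 1.
Total: 5.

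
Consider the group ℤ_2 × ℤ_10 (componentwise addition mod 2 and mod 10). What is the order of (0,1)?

10

The order of (0,1) in Z_2 × Z_10 is lcm(ord(0) in Z_2, ord(1) in Z_10).
ord(0) = 1 and ord(1) = 10, so |⟨(0,1)⟩| = lcm(1, 10) = 10.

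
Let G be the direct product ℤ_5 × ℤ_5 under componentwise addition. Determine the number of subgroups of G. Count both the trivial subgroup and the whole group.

|G| = 25, so by Lagrange every subgroup order divides 25. Divisors: 1, 5, 25.
Subgroups by order — order 1: 1; order 5: 6; order 25: 1.
Total: 1 + 6 + 1 = 8.

8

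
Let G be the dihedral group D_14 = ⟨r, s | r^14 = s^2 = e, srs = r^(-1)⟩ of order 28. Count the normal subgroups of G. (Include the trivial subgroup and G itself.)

G has 28 subgroups. Checking conjugation-invariance by order — order 1: 1/1 normal; order 2: 1/15 normal; order 4: 0/7 normal; order 7: 1/1 normal; order 14: 3/3 normal; order 28: 1/1 normal.
Total normal subgroups: 7.

7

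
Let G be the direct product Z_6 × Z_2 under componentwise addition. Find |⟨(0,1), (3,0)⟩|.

4

|⟨(0,1)⟩| = 2 and |⟨(3,0)⟩| = 2, so |H| is a multiple of lcm(2, 2) = 2 and divides |G| = 12.
Closing under the operation: H = {(0,0), (0,1), (3,0), (3,1)}, so |H| = 4.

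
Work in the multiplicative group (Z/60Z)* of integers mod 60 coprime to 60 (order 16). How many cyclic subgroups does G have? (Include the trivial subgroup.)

12

Each element a generates a cyclic subgroup ⟨a⟩; distinct elements may generate the same one (a cyclic group of order d has φ(d) generators).
Cyclic subgroups by order — order 1: 1; order 2: 7; order 4: 4.
Total: 12.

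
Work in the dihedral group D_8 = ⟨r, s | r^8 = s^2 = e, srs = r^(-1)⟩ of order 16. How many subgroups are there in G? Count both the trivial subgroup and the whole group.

19

|G| = 16, so by Lagrange every subgroup order divides 16. Divisors: 1, 2, 4, 8, 16.
Subgroups by order — order 1: 1; order 2: 9; order 4: 5; order 8: 3; order 16: 1.
Total: 1 + 9 + 5 + 3 + 1 = 19.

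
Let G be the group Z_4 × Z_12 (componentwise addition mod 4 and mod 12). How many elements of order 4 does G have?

An element (a,b) has order lcm(ord(a), ord(b)); count pairs with lcm equal to 4.
Enumerating gives 12 such elements.

12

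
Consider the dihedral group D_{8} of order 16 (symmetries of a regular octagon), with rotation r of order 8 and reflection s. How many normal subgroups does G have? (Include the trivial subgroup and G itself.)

7

G has 19 subgroups. Checking conjugation-invariance by order — order 1: 1/1 normal; order 2: 1/9 normal; order 4: 1/5 normal; order 8: 3/3 normal; order 16: 1/1 normal.
Total normal subgroups: 7.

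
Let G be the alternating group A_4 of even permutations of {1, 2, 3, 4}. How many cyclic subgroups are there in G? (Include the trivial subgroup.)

8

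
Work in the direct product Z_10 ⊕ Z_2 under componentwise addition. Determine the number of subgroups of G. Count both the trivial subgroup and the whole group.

10

|G| = 20, so by Lagrange every subgroup order divides 20. Divisors: 1, 2, 4, 5, 10, 20.
Subgroups by order — order 1: 1; order 2: 3; order 4: 1; order 5: 1; order 10: 3; order 20: 1.
Total: 1 + 3 + 1 + 1 + 3 + 1 = 10.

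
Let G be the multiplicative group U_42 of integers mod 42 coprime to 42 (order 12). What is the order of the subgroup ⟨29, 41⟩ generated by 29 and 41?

|⟨29⟩| = 2 and |⟨41⟩| = 2, so |H| is a multiple of lcm(2, 2) = 2 and divides |G| = 12.
Closing under the operation: H = {1, 13, 29, 41}, so |H| = 4.

4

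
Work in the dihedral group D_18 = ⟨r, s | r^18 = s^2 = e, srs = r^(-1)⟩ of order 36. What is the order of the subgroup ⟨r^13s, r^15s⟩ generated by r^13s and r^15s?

|⟨r^13s⟩| = 2 and |⟨r^15s⟩| = 2, so |H| is a multiple of lcm(2, 2) = 2 and divides |G| = 36.
Closing under the operation: H = {e, r^2, r^4, r^6, r^8, r^10, r^12, r^14, r^16, rs, r^3s, r^5s, r^7s, r^9s, r^11s, r^13s, r^15s, r^17s}, so |H| = 18.

18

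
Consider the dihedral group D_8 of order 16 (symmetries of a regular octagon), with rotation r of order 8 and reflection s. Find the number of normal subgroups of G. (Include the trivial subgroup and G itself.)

7

G has 19 subgroups. Checking conjugation-invariance by order — order 1: 1/1 normal; order 2: 1/9 normal; order 4: 1/5 normal; order 8: 3/3 normal; order 16: 1/1 normal.
Total normal subgroups: 7.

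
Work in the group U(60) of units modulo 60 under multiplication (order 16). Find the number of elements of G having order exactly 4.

8

The elements of order 4 are: 7, 13, 17, 23, 37, 43, 47, 53.
That's 8.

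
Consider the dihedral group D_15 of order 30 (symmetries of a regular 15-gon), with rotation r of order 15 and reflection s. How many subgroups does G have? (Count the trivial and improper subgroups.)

|G| = 30, so by Lagrange every subgroup order divides 30. Divisors: 1, 2, 3, 5, 6, 10, 15, 30.
Subgroups by order — order 1: 1; order 2: 15; order 3: 1; order 5: 1; order 6: 5; order 10: 3; order 15: 1; order 30: 1.
Total: 1 + 15 + 1 + 1 + 5 + 3 + 1 + 1 = 28.

28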